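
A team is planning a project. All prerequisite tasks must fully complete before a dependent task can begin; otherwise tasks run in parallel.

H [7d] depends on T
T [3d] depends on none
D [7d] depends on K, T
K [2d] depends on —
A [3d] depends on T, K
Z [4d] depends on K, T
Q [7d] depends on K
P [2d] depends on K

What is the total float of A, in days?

4

The longest chain is T→H = 3+7 = 10; overall finish 10 days.
Longest path through A: 6 days (earliest finish 6, latest finish 10).
Slack of A = 7 − 3 = 4 days.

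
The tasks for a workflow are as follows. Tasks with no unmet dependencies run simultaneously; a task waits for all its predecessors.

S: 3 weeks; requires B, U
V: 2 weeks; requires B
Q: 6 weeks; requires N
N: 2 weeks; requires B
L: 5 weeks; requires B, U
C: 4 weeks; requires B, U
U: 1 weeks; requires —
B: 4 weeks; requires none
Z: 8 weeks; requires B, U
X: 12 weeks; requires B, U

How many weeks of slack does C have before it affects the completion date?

8

B→X = 4+12 = 16 sets the makespan at 16 weeks.
C finishes as early as 8 and must finish by 16.
Slack of C = 12 − 4 = 8 weeks.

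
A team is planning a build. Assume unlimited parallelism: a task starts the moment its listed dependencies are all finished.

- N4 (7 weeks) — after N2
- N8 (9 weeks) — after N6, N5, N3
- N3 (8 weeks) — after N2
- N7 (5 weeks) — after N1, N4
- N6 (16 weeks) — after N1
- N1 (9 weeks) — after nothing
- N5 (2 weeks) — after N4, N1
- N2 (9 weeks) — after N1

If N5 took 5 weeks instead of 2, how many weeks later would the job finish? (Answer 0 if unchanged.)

Baseline: N1→N2→N4→N5→N8 = 9+9+7+2+9 = 36 → 36 weeks.
Since N5 is critical, the +3 change carries straight to that chain (now 39 weeks).
The critical path is still N1→N2→N4→N5→N8; finish is now 39 weeks.
Change in finish: 39 − 36 = +3 weeks.

3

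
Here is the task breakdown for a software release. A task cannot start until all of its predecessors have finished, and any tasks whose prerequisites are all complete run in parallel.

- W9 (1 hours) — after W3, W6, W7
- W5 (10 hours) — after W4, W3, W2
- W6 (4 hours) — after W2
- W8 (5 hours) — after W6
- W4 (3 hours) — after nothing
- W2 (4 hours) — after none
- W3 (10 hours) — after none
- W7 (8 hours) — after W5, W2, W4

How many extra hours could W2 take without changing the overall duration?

6

W3→W5→W7→W9 = 10+10+8+1 = 29 sets the makespan at 29 hours.
Longest path through W2: 23 hours (earliest finish 4, latest finish 10).
Float = 29 − 23 = 6.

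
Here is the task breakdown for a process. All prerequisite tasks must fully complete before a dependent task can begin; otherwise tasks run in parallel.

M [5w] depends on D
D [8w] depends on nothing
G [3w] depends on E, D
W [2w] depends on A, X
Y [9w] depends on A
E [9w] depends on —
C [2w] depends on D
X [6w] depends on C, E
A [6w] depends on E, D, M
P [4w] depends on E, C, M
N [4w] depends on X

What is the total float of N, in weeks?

Critical path: D→M→A→Y = 8+5+6+9 = 28, so the finish is 28 weeks.
The longest chain containing N totals 20 weeks.
Float = 28 − 20 = 8.

8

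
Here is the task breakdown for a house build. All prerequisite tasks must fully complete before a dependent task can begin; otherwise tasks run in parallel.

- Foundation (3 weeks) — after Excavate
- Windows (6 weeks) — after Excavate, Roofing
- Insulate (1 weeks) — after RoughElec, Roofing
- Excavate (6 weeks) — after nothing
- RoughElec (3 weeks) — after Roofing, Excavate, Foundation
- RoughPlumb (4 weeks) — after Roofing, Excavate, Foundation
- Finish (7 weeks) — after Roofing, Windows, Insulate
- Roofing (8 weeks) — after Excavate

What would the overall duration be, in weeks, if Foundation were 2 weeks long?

Actual critical path: Excavate→Roofing→Windows→Finish = 6+8+6+7 = 27 ⇒ 27 weeks.
The longest path through Foundation is only 20 weeks, so Foundation has float 7.
The critical path is still Excavate→Roofing→Windows→Finish; finish is now 27 weeks.

27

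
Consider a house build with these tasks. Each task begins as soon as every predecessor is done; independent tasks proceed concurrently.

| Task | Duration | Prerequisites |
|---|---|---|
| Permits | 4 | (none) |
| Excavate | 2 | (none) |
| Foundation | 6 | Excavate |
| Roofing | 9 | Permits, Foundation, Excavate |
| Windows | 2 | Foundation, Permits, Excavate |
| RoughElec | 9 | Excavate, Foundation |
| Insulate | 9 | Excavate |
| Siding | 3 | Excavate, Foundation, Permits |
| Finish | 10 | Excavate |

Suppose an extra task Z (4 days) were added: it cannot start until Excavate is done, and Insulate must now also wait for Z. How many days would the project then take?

Originally the project takes 17 days.
With Z inserted, Insulate now waits for max(Excavate, Z).
New critical path: Excavate→Foundation→Roofing = 2+6+9 = 17 ⇒ 17 days.

17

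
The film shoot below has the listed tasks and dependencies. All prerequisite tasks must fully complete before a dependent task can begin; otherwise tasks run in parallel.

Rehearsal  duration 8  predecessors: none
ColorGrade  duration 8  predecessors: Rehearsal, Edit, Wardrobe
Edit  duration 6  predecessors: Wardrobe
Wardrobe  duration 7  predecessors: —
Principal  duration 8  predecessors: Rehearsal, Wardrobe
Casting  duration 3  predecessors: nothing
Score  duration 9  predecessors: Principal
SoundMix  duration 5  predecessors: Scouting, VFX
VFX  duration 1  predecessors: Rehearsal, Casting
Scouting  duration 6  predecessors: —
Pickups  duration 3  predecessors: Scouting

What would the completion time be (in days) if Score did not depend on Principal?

21

Original critical path: Rehearsal→Principal→Score = 8+8+9 = 25 ⇒ 25 days.
Without Principal→Score, Score's earliest start moves from 16 to 0.
New critical path: Wardrobe→Edit→ColorGrade = 7+6+8 = 21 ⇒ 21 days.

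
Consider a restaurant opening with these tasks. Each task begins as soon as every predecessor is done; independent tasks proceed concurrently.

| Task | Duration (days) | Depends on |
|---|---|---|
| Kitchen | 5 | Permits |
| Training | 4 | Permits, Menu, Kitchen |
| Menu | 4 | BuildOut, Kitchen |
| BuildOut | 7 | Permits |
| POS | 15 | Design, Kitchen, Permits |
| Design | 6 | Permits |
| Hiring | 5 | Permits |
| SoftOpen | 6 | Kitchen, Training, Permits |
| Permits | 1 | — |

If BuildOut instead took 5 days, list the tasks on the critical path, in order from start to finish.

Permits, Design, POS

Critical path before the change: Permits→BuildOut→Menu→Training→SoftOpen = 1+7+4+4+6 = 22 giving 22 days.
Since BuildOut is critical, the -2 change carries straight to that chain (now 20 days).
The binding chain switches to Permits→Design→POS = 1+6+15 = 22; finish 22 days.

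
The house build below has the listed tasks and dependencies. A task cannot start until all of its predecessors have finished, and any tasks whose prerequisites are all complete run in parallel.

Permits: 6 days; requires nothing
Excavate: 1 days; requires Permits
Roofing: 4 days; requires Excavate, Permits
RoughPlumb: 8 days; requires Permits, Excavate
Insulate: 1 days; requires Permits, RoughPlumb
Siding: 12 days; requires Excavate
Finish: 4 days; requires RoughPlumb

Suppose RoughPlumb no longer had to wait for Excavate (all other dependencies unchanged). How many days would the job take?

Original critical path: Permits→Excavate→RoughPlumb→Finish = 6+1+8+4 = 19 ⇒ 19 days.
Without Excavate→RoughPlumb, RoughPlumb's earliest start moves from 7 to 6.
After: Permits→Excavate→Siding = 6+1+12 = 19 → 19 days.

19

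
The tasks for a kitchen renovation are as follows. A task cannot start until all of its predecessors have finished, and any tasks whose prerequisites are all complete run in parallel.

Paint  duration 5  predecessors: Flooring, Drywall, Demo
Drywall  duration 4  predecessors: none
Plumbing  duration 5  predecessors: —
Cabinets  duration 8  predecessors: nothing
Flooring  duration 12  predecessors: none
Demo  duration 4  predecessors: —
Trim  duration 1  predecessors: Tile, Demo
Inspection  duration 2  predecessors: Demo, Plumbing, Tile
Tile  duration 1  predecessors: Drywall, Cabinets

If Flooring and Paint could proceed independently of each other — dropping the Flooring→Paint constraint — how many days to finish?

Before: longest chain Flooring→Paint = 12+5 = 17, finish 17.
Without Flooring→Paint, Paint's earliest start moves from 12 to 4.
New critical path: Flooring = 12 = 12 ⇒ 12 days.

12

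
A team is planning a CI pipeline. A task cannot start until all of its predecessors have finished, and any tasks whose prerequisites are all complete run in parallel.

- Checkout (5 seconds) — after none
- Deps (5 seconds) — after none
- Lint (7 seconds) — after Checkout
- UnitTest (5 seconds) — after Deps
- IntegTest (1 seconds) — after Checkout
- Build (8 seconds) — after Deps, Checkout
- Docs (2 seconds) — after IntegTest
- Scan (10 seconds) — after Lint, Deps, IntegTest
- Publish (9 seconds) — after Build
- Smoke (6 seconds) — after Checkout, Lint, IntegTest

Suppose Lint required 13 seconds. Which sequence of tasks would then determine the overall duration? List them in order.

As given, the longest chain is Checkout→Lint→Scan = 5+7+10 = 22, so the finish is 22 seconds.
Lint is on the critical path; changing it to 13 makes that path 28 seconds.
That remains the longest chain; total 28 seconds.

Checkout, Lint, Scan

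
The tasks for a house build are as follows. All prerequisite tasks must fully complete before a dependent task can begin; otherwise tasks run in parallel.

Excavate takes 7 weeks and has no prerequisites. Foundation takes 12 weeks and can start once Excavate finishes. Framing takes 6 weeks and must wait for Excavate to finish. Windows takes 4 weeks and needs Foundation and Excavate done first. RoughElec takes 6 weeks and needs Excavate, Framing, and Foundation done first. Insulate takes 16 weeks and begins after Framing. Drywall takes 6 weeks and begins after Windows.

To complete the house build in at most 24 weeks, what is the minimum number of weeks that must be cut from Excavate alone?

Current finish: 29 weeks; target: 24.
Excavate is on every critical path, so each week cut from Excavate cuts the finish by one (this holds down to a finish of 23).
Need 29 − 24 = 5 weeks off Excavate → Excavate becomes 2 weeks, finish becomes 24.

5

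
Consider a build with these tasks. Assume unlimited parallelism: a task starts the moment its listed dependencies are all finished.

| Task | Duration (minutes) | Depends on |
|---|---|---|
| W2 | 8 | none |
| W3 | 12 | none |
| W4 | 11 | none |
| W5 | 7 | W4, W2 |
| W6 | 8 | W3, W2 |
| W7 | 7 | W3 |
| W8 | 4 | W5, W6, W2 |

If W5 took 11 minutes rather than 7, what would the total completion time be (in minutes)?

26

As given, the longest chain is W3→W6→W8 = 12+8+4 = 24, so the finish is 24 minutes.
W5 has 2 minutes of float (longest path through it is 22).
New critical path: W4→W5→W8 = 11+11+4 = 26 ⇒ 26 minutes.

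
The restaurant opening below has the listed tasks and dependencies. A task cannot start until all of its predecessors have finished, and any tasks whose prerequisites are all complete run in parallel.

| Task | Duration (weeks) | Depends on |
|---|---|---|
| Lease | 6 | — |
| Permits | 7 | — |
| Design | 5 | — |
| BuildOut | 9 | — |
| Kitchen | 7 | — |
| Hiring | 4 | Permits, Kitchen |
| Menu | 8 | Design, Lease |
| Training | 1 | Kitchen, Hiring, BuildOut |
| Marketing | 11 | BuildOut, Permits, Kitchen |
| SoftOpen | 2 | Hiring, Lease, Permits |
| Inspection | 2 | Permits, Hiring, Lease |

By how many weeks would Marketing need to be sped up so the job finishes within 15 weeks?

5

Current finish: 20 weeks; target: 15.
Marketing is on every critical path, so each week cut from Marketing cuts the finish by one (this holds down to a finish of 14).
Need 20 − 15 = 5 weeks off Marketing → Marketing becomes 6 weeks, finish becomes 15.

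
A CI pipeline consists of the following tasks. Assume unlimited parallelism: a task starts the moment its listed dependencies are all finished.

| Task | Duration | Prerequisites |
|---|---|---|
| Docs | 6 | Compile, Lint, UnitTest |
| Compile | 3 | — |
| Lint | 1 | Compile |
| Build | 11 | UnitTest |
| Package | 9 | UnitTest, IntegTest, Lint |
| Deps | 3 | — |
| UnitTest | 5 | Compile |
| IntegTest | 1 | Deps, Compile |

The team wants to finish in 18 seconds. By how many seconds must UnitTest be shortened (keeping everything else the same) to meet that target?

Current finish: 19 seconds; target: 18.
UnitTest is on every critical path, so each second cut from UnitTest cuts the finish by one (this holds down to a finish of 15).
Need 19 − 18 = 1 second off UnitTest → UnitTest becomes 4 seconds, finish becomes 18.

1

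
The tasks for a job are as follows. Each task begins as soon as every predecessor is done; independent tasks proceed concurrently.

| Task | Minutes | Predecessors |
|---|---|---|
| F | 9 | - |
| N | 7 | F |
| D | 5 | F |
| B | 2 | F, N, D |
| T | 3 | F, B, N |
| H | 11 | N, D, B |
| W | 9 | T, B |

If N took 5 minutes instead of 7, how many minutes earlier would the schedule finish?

The binding path is F→N→B→T→W = 9+7+2+3+9 = 30; finish at 30 minutes.
N lies on that path, so at 5 minutes the path becomes 28 minutes.
No other chain overtakes it, so the finish is 28 minutes.
Change in finish: 28 − 30 = -2 minutes.

2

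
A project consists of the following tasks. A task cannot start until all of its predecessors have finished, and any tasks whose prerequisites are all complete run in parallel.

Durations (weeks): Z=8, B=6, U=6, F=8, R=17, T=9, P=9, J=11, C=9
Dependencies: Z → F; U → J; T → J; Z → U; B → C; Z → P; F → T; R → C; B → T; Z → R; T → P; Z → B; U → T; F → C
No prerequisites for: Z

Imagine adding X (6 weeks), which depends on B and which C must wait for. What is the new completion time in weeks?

Originally the project takes 36 weeks.
With X inserted, C now waits for max(B, R, F, X).
New critical path: Z→F→T→J = 8+8+9+11 = 36 ⇒ 36 weeks.

36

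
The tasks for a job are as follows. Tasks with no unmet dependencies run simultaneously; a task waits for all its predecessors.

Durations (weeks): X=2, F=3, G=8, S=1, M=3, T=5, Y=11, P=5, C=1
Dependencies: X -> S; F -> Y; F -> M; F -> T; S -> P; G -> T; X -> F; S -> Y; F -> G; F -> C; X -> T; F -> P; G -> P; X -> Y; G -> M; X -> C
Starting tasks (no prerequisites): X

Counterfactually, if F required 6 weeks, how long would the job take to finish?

21

The binding path is X→F→G→T = 2+3+8+5 = 18; finish at 18 weeks.
Since F is critical, the +3 change carries straight to that chain (now 21 weeks).
No other chain overtakes it, so the finish is 21 weeks.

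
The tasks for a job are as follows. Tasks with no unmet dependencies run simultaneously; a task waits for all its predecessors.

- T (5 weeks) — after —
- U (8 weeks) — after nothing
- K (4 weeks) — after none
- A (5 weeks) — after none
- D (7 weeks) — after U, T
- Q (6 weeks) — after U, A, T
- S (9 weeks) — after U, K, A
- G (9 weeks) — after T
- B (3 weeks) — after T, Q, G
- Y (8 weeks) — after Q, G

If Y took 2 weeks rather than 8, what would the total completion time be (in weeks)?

17

Actual critical path: T→G→Y = 5+9+8 = 22 ⇒ 22 weeks.
Since Y is critical, the -6 change carries straight to that chain (now 16 weeks).
Now T→G→B = 5+9+3 = 17 is longest, so the finish becomes 17 weeks.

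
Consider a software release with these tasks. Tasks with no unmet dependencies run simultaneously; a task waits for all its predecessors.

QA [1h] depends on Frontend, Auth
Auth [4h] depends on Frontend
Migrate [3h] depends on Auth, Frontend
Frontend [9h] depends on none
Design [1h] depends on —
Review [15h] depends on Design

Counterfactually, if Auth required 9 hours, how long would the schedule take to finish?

As given, the longest chain is Frontend→Auth→Migrate = 9+4+3 = 16, so the finish is 16 hours.
Since Auth is critical, the +5 change carries straight to that chain (now 21 hours).
No other chain overtakes it, so the finish is 21 hours.

21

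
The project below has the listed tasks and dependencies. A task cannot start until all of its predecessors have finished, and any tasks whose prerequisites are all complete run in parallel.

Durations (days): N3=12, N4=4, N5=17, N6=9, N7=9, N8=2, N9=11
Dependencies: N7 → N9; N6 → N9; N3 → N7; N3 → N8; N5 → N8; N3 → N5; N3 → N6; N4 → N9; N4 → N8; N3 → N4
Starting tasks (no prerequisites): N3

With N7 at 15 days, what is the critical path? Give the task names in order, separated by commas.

Actual critical path: N3→N7→N9 = 12+9+11 = 32 ⇒ 32 days.
N7 is on the critical path; changing it to 15 makes that path 38 days.
The critical path is still N3→N7→N9; finish is now 38 days.

N3, N7, N9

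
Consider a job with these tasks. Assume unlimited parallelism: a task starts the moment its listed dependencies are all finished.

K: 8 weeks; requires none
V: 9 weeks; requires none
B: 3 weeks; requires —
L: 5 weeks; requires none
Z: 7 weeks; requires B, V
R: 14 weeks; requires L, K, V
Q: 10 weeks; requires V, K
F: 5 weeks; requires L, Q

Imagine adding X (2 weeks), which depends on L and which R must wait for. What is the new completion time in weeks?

Originally the schedule takes 24 weeks.
With X inserted, R now waits for max(L, K, V, X).
New critical path: V→Q→F = 9+10+5 = 24 ⇒ 24 weeks.

24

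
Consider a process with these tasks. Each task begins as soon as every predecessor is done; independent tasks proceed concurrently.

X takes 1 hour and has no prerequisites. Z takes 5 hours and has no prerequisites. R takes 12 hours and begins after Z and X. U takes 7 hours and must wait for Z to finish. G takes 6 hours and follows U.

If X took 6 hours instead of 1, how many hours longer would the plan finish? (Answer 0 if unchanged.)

As given, the longest chain is Z→U→G = 5+7+6 = 18, so the finish is 18 hours.
X is off the critical path — its longest chain is 13 hours, giving 5 of slack.
The binding chain switches to X→R = 6+12 = 18; finish 18 hours.
Change in finish: 18 − 18 = +0 hours.

0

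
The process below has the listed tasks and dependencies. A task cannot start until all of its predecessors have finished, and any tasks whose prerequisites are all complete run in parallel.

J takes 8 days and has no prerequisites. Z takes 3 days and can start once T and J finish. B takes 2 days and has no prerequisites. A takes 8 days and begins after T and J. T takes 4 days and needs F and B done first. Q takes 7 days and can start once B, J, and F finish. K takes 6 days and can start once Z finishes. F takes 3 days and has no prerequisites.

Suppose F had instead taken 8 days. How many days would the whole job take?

21

As given, the longest chain is J→Z→K = 8+3+6 = 17, so the finish is 17 days.
The longest path through F is only 16 days, so F has float 1.
New critical path: F→T→Z→K = 8+4+3+6 = 21 ⇒ 21 days.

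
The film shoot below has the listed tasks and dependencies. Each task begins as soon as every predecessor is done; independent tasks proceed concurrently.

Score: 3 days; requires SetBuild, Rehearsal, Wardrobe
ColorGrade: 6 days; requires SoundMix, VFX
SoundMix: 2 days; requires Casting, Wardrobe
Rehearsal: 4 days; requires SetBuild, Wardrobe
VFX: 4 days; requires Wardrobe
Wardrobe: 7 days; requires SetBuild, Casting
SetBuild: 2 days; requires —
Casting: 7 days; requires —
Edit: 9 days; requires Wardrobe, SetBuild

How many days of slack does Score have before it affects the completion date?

3

Casting→Wardrobe→VFX→ColorGrade = 7+7+4+6 = 24 sets the makespan at 24 days.
Longest path through Score: 21 days (earliest finish 21, latest finish 24).
So Score can slip 24 − 21 = 3 days.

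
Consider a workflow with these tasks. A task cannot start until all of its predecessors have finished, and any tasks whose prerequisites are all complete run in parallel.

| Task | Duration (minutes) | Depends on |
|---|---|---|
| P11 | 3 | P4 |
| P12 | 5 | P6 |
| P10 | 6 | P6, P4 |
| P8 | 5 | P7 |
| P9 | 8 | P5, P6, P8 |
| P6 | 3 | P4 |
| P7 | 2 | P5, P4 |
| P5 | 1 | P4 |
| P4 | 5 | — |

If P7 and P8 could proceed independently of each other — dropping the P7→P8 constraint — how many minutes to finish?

16

Original critical path: P4→P5→P7→P8→P9 = 5+1+2+5+8 = 21 ⇒ 21 minutes.
Without P7→P8, P8's earliest start moves from 8 to 0.
New critical path: P4→P6→P9 = 5+3+8 = 16 ⇒ 16 minutes.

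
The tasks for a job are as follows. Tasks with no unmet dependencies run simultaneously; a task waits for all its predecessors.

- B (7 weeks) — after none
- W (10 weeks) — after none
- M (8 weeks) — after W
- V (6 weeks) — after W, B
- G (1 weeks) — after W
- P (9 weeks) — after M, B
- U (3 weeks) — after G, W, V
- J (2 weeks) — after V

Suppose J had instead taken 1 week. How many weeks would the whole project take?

27

Baseline: W→M→P = 10+8+9 = 27 → 27 weeks.
J is off the critical path — its longest chain is 18 weeks, giving 9 of slack.
No other chain overtakes it, so the finish is 27 weeks.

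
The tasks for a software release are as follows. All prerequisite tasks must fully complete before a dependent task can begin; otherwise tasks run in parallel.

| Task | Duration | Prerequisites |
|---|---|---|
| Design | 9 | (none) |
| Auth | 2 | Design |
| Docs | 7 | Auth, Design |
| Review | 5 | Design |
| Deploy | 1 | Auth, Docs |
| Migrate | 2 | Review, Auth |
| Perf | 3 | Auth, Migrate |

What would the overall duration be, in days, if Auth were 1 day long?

19

As given, the longest chain is Design→Auth→Docs→Deploy = 9+2+7+1 = 19, so the finish is 19 days.
Auth is on the critical path; changing it to 1 makes that path 18 days.
New critical path: Design→Review→Migrate→Perf = 9+5+2+3 = 19 ⇒ 19 days.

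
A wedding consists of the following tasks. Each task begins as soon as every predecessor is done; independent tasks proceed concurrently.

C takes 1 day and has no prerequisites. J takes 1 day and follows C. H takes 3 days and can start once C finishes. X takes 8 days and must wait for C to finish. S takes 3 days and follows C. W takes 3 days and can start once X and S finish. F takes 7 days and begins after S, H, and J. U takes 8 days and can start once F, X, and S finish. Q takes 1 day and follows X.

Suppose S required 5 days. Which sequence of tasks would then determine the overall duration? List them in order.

C, S, F, U

Baseline: C→S→F→U = 1+3+7+8 = 19 → 19 days.
S lies on that path, so at 5 days the path becomes 21 days.
That remains the longest chain; total 21 days.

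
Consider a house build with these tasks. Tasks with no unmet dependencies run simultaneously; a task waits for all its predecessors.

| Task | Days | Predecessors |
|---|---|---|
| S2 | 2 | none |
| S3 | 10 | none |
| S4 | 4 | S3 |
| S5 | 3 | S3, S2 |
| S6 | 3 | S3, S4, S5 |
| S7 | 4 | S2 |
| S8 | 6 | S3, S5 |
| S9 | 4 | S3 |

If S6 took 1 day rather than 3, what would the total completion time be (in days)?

19

Critical path before the change: S3→S5→S8 = 10+3+6 = 19 giving 19 days.
The longest path through S6 is only 17 days, so S6 has float 2.
No other chain overtakes it, so the finish is 19 days.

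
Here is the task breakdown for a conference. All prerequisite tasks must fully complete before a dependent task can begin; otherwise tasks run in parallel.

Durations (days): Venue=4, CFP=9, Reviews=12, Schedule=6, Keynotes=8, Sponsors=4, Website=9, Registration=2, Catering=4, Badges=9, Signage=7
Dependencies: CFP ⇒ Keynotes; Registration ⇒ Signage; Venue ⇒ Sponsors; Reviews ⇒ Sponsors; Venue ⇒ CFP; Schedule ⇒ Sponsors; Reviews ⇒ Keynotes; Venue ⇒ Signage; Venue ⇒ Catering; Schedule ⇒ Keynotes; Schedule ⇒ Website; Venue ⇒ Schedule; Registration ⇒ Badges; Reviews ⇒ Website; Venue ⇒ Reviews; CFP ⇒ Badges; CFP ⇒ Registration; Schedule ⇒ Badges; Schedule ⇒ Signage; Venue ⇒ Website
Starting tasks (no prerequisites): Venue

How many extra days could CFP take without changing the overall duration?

Venue→Reviews→Website = 4+12+9 = 25 sets the makespan at 25 days.
CFP finishes as early as 13 and must finish by 14.
So CFP can slip 14 − 13 = 1 day.

1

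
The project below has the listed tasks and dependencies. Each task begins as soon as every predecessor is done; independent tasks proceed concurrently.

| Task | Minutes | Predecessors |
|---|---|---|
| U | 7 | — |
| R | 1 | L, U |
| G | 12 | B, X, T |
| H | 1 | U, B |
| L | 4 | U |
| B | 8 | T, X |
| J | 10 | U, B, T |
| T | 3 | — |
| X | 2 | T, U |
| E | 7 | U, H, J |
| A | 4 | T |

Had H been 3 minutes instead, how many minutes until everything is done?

Baseline: U→X→B→J→E = 7+2+8+10+7 = 34 → 34 minutes.
H is off the critical path — its longest chain is 25 minutes, giving 9 of slack.
The critical path is still U→X→B→J→E; finish is now 34 minutes.

34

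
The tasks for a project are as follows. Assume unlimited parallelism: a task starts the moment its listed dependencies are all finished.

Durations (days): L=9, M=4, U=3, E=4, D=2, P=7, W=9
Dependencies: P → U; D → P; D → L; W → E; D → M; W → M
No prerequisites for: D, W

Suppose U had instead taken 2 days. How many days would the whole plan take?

As given, the longest chain is W→M = 9+4 = 13, so the finish is 13 days.
U is off the critical path — its longest chain is 12 days, giving 1 of slack.
No other chain overtakes it, so the finish is 13 days.

13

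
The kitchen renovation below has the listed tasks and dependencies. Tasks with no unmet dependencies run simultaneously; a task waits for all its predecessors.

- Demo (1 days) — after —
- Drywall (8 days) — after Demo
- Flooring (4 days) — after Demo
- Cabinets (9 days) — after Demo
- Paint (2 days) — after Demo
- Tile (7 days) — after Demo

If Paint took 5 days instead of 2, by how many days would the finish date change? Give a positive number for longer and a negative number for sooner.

0

Actual critical path: Demo→Cabinets = 1+9 = 10 ⇒ 10 days.
Paint has 7 days of float (longest path through it is 3).
No other chain overtakes it, so the finish is 10 days.
Change in finish: 10 − 10 = +0 days.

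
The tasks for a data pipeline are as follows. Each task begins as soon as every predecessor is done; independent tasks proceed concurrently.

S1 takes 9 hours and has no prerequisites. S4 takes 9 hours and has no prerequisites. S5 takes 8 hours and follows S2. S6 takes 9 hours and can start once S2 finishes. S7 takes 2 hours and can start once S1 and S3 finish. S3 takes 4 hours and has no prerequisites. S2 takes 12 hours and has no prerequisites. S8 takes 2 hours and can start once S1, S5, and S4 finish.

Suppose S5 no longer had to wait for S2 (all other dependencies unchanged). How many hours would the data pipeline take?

21

Original critical path: S2→S5→S8 = 12+8+2 = 22 ⇒ 22 hours.
Without S2→S5, S5's earliest start moves from 12 to 0.
After: S2→S6 = 12+9 = 21 → 21 hours.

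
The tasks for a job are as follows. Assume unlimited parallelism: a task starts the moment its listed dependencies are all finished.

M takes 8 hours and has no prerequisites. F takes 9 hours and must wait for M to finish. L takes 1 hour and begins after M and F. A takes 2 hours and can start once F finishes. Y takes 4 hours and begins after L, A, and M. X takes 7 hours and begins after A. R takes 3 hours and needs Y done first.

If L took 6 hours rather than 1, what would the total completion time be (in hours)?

30

The binding path is M→F→A→Y→R = 8+9+2+4+3 = 26; finish at 26 hours.
L is off the critical path — its longest chain is 25 hours, giving 1 of slack.
Now M→F→L→Y→R = 8+9+6+4+3 = 30 is longest, so the finish becomes 30 hours.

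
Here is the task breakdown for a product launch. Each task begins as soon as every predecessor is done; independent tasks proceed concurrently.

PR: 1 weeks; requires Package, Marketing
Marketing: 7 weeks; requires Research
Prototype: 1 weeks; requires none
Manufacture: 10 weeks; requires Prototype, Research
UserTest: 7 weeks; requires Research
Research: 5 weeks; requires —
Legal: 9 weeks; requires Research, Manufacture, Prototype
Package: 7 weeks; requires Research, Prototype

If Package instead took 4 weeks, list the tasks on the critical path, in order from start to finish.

Research, Manufacture, Legal

Actual critical path: Research→Manufacture→Legal = 5+10+9 = 24 ⇒ 24 weeks.
Package has 11 weeks of float (longest path through it is 13).
That remains the longest chain; total 24 weeks.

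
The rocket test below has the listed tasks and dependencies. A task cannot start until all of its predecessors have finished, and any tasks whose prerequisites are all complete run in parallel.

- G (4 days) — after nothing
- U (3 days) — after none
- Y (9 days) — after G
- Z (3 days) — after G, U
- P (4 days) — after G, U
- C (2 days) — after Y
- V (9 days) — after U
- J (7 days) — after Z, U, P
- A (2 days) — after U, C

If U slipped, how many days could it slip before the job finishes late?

Critical path: G→Y→C→A = 4+9+2+2 = 17, so the finish is 17 days.
Longest path through U: 14 days (earliest finish 3, latest finish 6).
Slack of U = 3 − 0 = 3 days.

3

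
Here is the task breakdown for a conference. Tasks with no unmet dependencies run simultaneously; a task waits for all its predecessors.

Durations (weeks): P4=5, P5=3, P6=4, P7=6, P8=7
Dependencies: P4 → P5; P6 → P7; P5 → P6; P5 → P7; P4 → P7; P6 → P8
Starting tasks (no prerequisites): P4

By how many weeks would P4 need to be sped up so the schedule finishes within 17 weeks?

Current finish: 19 weeks; target: 17.
P4 is on every critical path, so each week cut from P4 cuts the finish by one (this holds down to a finish of 15).
Need 19 − 17 = 2 weeks off P4 → P4 becomes 3 weeks, finish becomes 17.

2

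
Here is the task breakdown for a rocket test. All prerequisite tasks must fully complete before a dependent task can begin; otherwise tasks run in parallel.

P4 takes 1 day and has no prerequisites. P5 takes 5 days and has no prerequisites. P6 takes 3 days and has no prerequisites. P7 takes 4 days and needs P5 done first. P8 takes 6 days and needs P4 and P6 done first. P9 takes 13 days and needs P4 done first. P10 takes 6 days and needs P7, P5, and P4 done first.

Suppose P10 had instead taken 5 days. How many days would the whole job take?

14

As given, the longest chain is P5→P7→P10 = 5+4+6 = 15, so the finish is 15 days.
Since P10 is critical, the -1 change carries straight to that chain (now 14 days).
The binding chain switches to P4→P9 = 1+13 = 14; finish 14 days.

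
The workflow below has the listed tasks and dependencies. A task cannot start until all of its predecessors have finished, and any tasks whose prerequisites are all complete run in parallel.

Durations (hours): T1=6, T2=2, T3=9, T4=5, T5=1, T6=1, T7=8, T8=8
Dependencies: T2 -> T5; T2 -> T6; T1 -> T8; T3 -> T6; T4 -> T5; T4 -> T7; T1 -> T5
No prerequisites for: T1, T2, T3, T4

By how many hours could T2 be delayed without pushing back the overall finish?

11

Critical path: T1→T8 = 6+8 = 14, so the finish is 14 hours.
Longest path through T2: 3 hours (earliest finish 2, latest finish 13).
Slack of T2 = 11 − 0 = 11 hours.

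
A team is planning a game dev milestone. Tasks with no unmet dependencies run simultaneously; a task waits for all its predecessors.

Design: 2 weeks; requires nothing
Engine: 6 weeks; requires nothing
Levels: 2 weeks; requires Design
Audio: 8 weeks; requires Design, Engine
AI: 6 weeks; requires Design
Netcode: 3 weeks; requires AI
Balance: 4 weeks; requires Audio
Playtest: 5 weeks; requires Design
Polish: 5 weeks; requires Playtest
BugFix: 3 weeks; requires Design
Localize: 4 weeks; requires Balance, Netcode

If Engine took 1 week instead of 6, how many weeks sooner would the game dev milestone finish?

4

As given, the longest chain is Engine→Audio→Balance→Localize = 6+8+4+4 = 22, so the finish is 22 weeks.
Since Engine is critical, the -5 change carries straight to that chain (now 17 weeks).
Now Design→Audio→Balance→Localize = 2+8+4+4 = 18 is longest, so the finish becomes 18 weeks.
Change in finish: 18 − 22 = -4 weeks.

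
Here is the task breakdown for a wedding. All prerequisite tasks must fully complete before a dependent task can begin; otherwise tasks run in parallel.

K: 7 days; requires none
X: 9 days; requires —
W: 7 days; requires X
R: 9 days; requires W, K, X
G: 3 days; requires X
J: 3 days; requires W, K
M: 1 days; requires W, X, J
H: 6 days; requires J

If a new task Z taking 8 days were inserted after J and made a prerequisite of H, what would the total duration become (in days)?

Originally the wedding takes 25 days.
With Z inserted, H now waits for max(J, Z).
New critical path: X→W→J→Z→H = 9+7+3+8+6 = 33 ⇒ 33 days.

33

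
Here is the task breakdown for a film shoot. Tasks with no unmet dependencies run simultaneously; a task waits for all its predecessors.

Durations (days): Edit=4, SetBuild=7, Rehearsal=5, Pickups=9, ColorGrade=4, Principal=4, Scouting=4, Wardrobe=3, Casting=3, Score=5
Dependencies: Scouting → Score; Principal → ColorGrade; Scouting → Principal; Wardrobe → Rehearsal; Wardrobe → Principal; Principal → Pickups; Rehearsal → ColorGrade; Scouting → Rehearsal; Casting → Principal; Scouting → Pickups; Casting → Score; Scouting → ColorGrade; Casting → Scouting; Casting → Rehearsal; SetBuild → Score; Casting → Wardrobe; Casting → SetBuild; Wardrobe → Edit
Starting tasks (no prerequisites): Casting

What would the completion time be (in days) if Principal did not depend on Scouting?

Original critical path: Casting→Scouting→Principal→Pickups = 3+4+4+9 = 20 ⇒ 20 days.
Without Scouting→Principal, Principal's earliest start moves from 7 to 6.
The longest chain is now Casting→Wardrobe→Principal→Pickups = 3+3+4+9 = 19, so the film shoot takes 19 days.

19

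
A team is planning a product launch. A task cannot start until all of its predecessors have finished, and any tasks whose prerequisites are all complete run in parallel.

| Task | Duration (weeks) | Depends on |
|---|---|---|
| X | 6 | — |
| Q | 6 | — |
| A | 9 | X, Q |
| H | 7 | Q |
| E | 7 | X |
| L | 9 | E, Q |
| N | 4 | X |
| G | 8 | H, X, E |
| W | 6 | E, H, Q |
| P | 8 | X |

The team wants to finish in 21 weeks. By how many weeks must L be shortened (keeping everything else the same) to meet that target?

Current finish: 22 weeks; target: 21.
L is on every critical path, so each week cut from L cuts the finish by one (this holds down to a finish of 21).
Need 22 − 21 = 1 week off L → L becomes 8 weeks, finish becomes 21.

1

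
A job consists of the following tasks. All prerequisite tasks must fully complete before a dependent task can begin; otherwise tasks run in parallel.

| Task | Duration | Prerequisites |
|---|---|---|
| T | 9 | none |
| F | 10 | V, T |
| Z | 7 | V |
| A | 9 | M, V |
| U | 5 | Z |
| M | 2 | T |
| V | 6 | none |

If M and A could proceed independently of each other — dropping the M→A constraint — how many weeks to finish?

19

Original critical path: T→M→A = 9+2+9 = 20 ⇒ 20 weeks.
Without M→A, A's earliest start moves from 11 to 6.
After: T→F = 9+10 = 19 → 19 weeks.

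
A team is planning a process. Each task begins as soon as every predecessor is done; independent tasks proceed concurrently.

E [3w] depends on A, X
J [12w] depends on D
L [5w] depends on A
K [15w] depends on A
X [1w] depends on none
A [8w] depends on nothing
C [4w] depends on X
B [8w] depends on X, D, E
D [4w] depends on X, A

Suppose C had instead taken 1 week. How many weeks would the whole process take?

24

The binding path is A→D→J = 8+4+12 = 24; finish at 24 weeks.
C is off the critical path — its longest chain is 5 weeks, giving 19 of slack.
No other chain overtakes it, so the finish is 24 weeks.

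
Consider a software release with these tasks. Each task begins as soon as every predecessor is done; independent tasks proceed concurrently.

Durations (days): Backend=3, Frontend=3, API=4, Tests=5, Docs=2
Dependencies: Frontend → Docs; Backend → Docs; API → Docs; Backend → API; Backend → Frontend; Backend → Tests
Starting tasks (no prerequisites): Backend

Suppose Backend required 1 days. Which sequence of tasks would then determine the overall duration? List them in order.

Baseline: Backend→API→Docs = 3+4+2 = 9 → 9 days.
Since Backend is critical, the -2 change carries straight to that chain (now 7 days).
The critical path is still Backend→API→Docs; finish is now 7 days.

Backend, API, Docs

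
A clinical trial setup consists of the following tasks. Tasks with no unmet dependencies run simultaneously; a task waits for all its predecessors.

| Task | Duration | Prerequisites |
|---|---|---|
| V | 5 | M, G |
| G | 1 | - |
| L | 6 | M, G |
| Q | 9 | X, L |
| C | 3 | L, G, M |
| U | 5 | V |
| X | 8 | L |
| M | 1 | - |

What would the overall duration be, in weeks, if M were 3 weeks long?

The binding path is M→L→X→Q = 1+6+8+9 = 24; finish at 24 weeks.
M is on the critical path; changing it to 3 makes that path 26 weeks.
That remains the longest chain; total 26 weeks.

26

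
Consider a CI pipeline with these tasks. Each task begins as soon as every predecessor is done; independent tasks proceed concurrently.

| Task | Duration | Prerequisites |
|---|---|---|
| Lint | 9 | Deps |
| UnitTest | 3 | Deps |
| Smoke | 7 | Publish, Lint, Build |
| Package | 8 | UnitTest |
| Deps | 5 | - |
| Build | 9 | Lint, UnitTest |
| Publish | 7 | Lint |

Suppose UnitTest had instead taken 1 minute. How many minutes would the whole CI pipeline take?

Critical path before the change: Deps→Lint→Build→Smoke = 5+9+9+7 = 30 giving 30 minutes.
UnitTest is off the critical path — its longest chain is 24 minutes, giving 6 of slack.
The critical path is still Deps→Lint→Build→Smoke; finish is now 30 minutes.

30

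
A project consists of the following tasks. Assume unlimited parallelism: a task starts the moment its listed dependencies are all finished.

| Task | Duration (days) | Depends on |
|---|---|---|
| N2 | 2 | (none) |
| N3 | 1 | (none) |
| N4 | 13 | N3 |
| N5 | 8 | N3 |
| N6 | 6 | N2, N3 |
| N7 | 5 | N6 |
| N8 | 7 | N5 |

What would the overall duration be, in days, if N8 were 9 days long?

18

Actual critical path: N3→N5→N8 = 1+8+7 = 16 ⇒ 16 days.
Since N8 is critical, the +2 change carries straight to that chain (now 18 days).
No other chain overtakes it, so the finish is 18 days.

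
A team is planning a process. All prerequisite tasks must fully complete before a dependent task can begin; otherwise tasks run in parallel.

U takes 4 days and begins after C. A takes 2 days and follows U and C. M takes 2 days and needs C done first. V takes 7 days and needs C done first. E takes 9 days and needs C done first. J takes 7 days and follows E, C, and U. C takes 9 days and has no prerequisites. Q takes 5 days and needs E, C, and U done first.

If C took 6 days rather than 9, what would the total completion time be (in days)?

The binding path is C→E→J = 9+9+7 = 25; finish at 25 days.
Since C is critical, the -3 change carries straight to that chain (now 22 days).
No other chain overtakes it, so the finish is 22 days.

22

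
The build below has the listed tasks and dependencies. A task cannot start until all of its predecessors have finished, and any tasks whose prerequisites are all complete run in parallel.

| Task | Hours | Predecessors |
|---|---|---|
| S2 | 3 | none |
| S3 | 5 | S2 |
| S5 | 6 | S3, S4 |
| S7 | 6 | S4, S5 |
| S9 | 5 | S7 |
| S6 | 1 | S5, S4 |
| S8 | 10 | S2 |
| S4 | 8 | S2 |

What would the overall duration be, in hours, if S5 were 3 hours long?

Actual critical path: S2→S4→S5→S7→S9 = 3+8+6+6+5 = 28 ⇒ 28 hours.
S5 lies on that path, so at 3 hours the path becomes 25 hours.
No other chain overtakes it, so the finish is 25 hours.

25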